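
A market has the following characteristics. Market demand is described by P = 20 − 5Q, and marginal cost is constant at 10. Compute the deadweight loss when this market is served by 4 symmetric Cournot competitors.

DWL = 0.4

Perfect competition: P = MC = 10, so 20 − 5Q = 10 and Q = 2.
With 4 symmetric Cournot firms, each firm's FOC gives 20 − 25q = 10, so q = 0.4, Q = 4·0.4 = 1.6, and P = 12.
DWL is the triangle between Q = 1.6 and Q = 2: ½·(2 − 1.6)·(12 − 10) = 0.4.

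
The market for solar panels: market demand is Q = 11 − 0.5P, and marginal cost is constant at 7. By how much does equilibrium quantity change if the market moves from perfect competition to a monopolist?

Equilibrium quantity falls by 3.75

Inverting demand: P = 22 − 2Q.
Under competition P = MC = 7, so Q = (22 − 7)/2 = 7.5.
The monopolist equates marginal revenue to marginal cost: 22 − 4Q = 7, so Q = 3.75. From demand, P = 14.5.
Change in equilibrium quantity: 3.75 − 7.5 = −3.75.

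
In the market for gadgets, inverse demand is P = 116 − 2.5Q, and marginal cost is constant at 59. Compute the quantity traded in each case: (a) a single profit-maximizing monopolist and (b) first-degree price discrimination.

The monopolist equates marginal revenue to marginal cost: 116 − 5Q = 59, so Q = 11.4. From demand, P = 87.5.
With perfect price discrimination, output is the efficient level Q = 22.8 (where demand meets MC), but every buyer pays their willingness to pay: CS = 0 and PS = total surplus.

Monopoly: Q = 11.4; Perfect PD: Q = 22.8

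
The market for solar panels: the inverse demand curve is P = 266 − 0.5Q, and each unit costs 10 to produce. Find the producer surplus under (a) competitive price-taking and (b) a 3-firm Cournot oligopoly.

Competition: PS = 0; Cournot: PS = 24576

Under competition P = MC = 10, so Q = (266 − 10)/0.5 = 512.
PS = (10 − 10)·512 = 0.
Cournot with 3 identical firms: the symmetric best-response condition is 266 − 2q = 10. Each firm produces q = 128, total output Q = 384, price P = 74.
PS = (74 − 10)·384 = 24576.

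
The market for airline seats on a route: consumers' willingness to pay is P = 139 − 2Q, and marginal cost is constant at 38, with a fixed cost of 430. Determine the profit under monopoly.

Profit = 845.125

A monopolist chooses Q where MR = MC. MR = 139 − 4Q; setting this equal to 38 gives Q = 25.25 and P = 88.5.
Profit = (88.5 − 38)·25.25 − 430 = 845.125.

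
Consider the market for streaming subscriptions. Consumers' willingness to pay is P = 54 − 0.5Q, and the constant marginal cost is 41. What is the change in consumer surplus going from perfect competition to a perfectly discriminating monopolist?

Perfect competition: P = MC = 41, so 54 − 0.5Q = 41 and Q = 26.
CS = ½·(54 − 41)·26 = 169.
With perfect price discrimination, output is the efficient level Q = 26 (where demand meets MC), but every buyer pays their willingness to pay: CS = 0 and PS = total surplus.
CS = 0.
Change in consumer surplus: 0 − 169 = −169.

Consumer surplus falls by 169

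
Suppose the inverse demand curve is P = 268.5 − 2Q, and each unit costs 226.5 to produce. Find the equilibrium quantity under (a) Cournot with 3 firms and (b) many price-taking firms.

Cournot: Q = 15.75; Competition: Q = 21

Cournot with 3 identical firms: the symmetric best-response condition is 268.5 − 8q = 226.5. Each firm produces q = 5.25, total output Q = 15.75, price P = 237.
Competitive firms price at marginal cost: P = 226.5, giving Q = 21.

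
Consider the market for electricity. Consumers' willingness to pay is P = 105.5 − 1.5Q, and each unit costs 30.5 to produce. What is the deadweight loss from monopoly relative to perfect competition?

DWL = 468.75

Under competition P = MC = 30.5, so Q = (105.5 − 30.5)/1.5 = 50.
The monopolist equates marginal revenue to marginal cost: 105.5 − 3Q = 30.5, so Q = 25. From demand, P = 68.
DWL is the triangle between Q = 25 and Q = 50: ½·(50 − 25)·(68 − 30.5) = 468.75.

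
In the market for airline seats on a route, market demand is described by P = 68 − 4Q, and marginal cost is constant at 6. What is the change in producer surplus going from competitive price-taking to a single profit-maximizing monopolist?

Competitive firms price at marginal cost: P = 6, giving Q = 15.5.
PS = (6 − 6)·15.5 = 0.
A monopolist chooses Q where MR = MC. MR = 68 − 8Q; setting this equal to 6 gives Q = 7.75 and P = 37.
PS = (37 − 6)·7.75 = 240.25.
Change in producer surplus: 240.25 − 0 = 240.25.

Producer surplus rises by 240.25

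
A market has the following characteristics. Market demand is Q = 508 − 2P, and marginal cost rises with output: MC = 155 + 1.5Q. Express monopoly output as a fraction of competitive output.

Inverting demand: P = 254 − 0.5Q.
The monopolist equates marginal revenue to marginal cost: 254 − Q = 155 + 1.5Q, so Q = 39.6. From demand, P = 234.2.
Competitive equilibrium sets price equal to marginal cost: 254 − 0.5Q = 155 + 1.5Q, so Q = 49.5 and P = 229.25.
Ratio Q_m/Q_c = 39.6/49.5 = 0.8.

Q_m/Q_c = 0.8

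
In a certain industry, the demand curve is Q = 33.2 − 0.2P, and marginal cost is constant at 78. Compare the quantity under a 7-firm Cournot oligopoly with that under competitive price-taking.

Cournot: Q = 15.4; Competition: Q = 17.6

Inverting demand: P = 166 − 5Q.
In a 7-firm Cournot equilibrium, symmetry and the first-order condition give q = (166 − 78)/(40) = 2.2. So Q = 15.4 and P = 89.
Under competition P = MC = 78, so Q = (166 − 78)/5 = 17.6.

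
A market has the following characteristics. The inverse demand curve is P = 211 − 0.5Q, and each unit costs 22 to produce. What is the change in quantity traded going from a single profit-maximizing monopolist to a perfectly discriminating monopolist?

The monopolist equates marginal revenue to marginal cost: 211 − Q = 22, so Q = 189. From demand, P = 116.5.
Under first-degree price discrimination the firm charges each unit its demand price and produces up to where P = MC, i.e. Q = 378. Consumer surplus is zero; producer surplus equals total surplus.
Change in quantity traded: 378 − 189 = 189.

Quantity traded rises by 189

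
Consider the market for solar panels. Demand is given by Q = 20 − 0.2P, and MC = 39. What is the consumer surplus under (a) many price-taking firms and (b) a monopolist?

Competition: CS = 372.1; Monopoly: CS = 93.025

Inverting demand: P = 100 − 5Q.
Under competition P = MC = 39, so Q = (100 − 39)/5 = 12.2.
CS = ½·(100 − 39)·12.2 = 372.1.
A monopolist chooses Q where MR = MC. MR = 100 − 10Q; setting this equal to 39 gives Q = 6.1 and P = 69.5.
CS = ½·(100 − 69.5)·6.1 = 93.025.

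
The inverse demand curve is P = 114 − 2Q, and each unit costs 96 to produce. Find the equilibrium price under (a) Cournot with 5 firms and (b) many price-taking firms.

In a 5-firm Cournot equilibrium, symmetry and the first-order condition give q = (114 − 96)/(12) = 1.5. So Q = 7.5 and P = 99.
Perfect competition: P = MC = 96, so 114 − 2Q = 96 and Q = 9.

Cournot: P = 99; Competition: P = 96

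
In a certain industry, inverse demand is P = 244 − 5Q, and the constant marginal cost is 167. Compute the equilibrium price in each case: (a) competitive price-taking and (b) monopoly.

Competition: P = 167; Monopoly: P = 205.5

Competitive firms price at marginal cost: P = 167, giving Q = 15.4.
The monopolist equates marginal revenue to marginal cost: 244 − 10Q = 167, so Q = 7.7. From demand, P = 205.5.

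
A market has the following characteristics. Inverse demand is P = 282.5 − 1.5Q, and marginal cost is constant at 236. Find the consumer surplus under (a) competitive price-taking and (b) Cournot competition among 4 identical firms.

Perfect competition: P = MC = 236, so 282.5 − 1.5Q = 236 and Q = 31.
CS = ½·(282.5 − 236)·31 = 720.75.
With 4 symmetric Cournot firms, each firm's FOC gives 282.5 − 7.5q = 236, so q = 6.2, Q = 4·6.2 = 24.8, and P = 245.3.
CS = ½·(282.5 − 245.3)·24.8 = 461.28.

Competition: CS = 720.75; Cournot: CS = 461.28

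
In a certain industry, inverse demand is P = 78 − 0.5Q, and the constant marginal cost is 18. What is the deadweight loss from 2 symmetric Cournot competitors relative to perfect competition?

DWL = 400

Competitive firms price at marginal cost: P = 18, giving Q = 120.
In a 2-firm Cournot equilibrium, symmetry and the first-order condition give q = (78 − 18)/(1.5) = 40. So Q = 80 and P = 38.
DWL is the triangle between Q = 80 and Q = 120: ½·(120 − 80)·(38 − 18) = 400.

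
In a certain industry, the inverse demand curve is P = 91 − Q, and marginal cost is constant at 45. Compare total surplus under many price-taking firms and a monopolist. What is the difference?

Perfect competition: P = MC = 45, so 91 − Q = 45 and Q = 46.
CS = ½·(91 − 45)·46 = 1058; PS = (45 − 45)·46 = 0; TS = 1058.
A monopolist chooses Q where MR = MC. MR = 91 − 2Q; setting this equal to 45 gives Q = 23 and P = 68.
CS = ½·(91 − 68)·23 = 264.5; PS = (68 − 45)·23 = 529; TS = 793.5.
Change in total surplus: 793.5 − 1058 = −264.5.

TS falls by 264.5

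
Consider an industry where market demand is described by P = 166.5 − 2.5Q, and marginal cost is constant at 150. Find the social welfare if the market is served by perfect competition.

Perfect competition: P = MC = 150, so 166.5 − 2.5Q = 150 and Q = 6.6.
CS = ½·(166.5 − 150)·6.6 = 54.45; PS = (150 − 150)·6.6 = 0; TS = 54.45.

TS = 54.45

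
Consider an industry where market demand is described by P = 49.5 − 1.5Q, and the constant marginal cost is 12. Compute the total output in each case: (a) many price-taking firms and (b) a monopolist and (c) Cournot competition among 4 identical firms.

Competition: Q = 25; Monopoly: Q = 12.5; Cournot: Q = 20

Perfect competition: P = MC = 12, so 49.5 − 1.5Q = 12 and Q = 25.
The monopolist equates marginal revenue to marginal cost: 49.5 − 3Q = 12, so Q = 12.5. From demand, P = 30.75.
Cournot with 4 identical firms: the symmetric best-response condition is 49.5 − 7.5q = 12. Each firm produces q = 5, total output Q = 20, price P = 19.5.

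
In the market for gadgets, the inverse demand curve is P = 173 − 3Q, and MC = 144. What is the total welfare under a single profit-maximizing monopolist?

Monopoly sets MR = MC: 173 − 6Q = 144 ⇒ Q = 29/6, P = 173 − 3·29/6 = 158.5.
CS = ½·(173 − 158.5)·29/6 = 841/24; PS = (158.5 − 144)·29/6 = 841/12; TS = 105.125.

TS = 105.125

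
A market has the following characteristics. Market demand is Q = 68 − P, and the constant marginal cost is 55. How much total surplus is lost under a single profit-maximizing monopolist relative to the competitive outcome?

DWL = 21.125

Inverting demand: P = 68 − Q.
Competitive firms price at marginal cost: P = 55, giving Q = 13.
A monopolist chooses Q where MR = MC. MR = 68 − 2Q; setting this equal to 55 gives Q = 6.5 and P = 61.5.
DWL is the triangle between Q = 6.5 and Q = 13: ½·(13 − 6.5)·(61.5 − 55) = 21.125.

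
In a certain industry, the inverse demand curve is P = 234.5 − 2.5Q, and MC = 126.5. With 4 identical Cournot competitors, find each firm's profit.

π_i = 186.624

Cournot with 4 identical firms: the symmetric best-response condition is 234.5 − 12.5q = 126.5. Each firm produces q = 8.64, total output Q = 34.56, price P = 148.1.
Each firm's profit = (148.1 − 126.5)·8.64 = 186.624.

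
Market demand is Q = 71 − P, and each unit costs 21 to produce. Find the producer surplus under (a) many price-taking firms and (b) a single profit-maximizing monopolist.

Competition: PS = 0; Monopoly: PS = 625

Inverting demand: P = 71 − Q.
Under competition P = MC = 21, so Q = (71 − 21)/1 = 50.
PS = (21 − 21)·50 = 0.
Monopoly sets MR = MC: 71 − 2Q = 21 ⇒ Q = 25, P = 71 − 25 = 46.
PS = (46 − 21)·25 = 625.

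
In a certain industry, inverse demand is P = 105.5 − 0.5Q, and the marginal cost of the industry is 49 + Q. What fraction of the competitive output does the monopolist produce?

Q_m/Q_c = 0.75

A monopolist chooses Q where MR = MC. MR = 105.5 − Q; setting this equal to 49 + Q gives Q = 28.25 and P = 91.375.
Under competition P = MC: 105.5 − 0.5Q = 49 + Q ⇒ Q = 113/3, P = 260/3.
Ratio Q_m/Q_c = 28.25/(113/3) = 0.75.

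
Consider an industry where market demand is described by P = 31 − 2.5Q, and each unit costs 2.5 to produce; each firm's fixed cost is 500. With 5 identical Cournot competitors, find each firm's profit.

π_i = −490.975

In a 5-firm Cournot equilibrium, symmetry and the first-order condition give q = (31 − 2.5)/(15) = 1.9. So Q = 9.5 and P = 7.25.
Each firm's profit = (7.25 − 2.5)·1.9 − 500 = −490.975.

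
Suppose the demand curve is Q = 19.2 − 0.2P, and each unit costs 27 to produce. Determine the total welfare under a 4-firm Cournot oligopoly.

TS = 457.056

Inverting demand: P = 96 − 5Q.
Cournot with 4 identical firms: the symmetric best-response condition is 96 − 25q = 27. Each firm produces q = 2.76, total output Q = 11.04, price P = 40.8.
CS = ½·(96 − 40.8)·11.04 = 304.704; PS = (40.8 − 27)·11.04 = 152.352; TS = 457.056.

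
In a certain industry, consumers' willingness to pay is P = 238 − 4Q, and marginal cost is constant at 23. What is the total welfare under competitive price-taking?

Competitive firms price at marginal cost: P = 23, giving Q = 53.75.
CS = ½·(238 − 23)·53.75 = 5778.125; PS = (23 − 23)·53.75 = 0; TS = 5778.125.

TS = 5778.125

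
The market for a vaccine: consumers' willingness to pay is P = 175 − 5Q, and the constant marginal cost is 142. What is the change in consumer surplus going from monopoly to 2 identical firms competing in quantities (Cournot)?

Consumer surplus rises by 21.175

A monopolist chooses Q where MR = MC. MR = 175 − 10Q; setting this equal to 142 gives Q = 3.3 and P = 158.5.
CS = ½·(175 − 158.5)·3.3 = 27.225.
In a 2-firm Cournot equilibrium, symmetry and the first-order condition give q = (175 − 142)/(15) = 2.2. So Q = 4.4 and P = 153.
CS = ½·(175 − 153)·4.4 = 48.4.
Change in consumer surplus: 48.4 − 27.225 = 21.175.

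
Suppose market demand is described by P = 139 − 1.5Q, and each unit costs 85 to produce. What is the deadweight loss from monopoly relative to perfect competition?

Under competition P = MC = 85, so Q = (139 − 85)/1.5 = 36.
Monopoly sets MR = MC: 139 − 3Q = 85 ⇒ Q = 18, P = 139 − 1.5·18 = 112.
DWL is the triangle between Q = 18 and Q = 36: ½·(36 − 18)·(112 − 85) = 243.

DWL = 243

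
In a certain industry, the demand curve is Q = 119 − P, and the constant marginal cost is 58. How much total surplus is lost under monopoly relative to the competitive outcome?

Inverting demand: P = 119 − Q.
Perfect competition: P = MC = 58, so 119 − Q = 58 and Q = 61.
Monopoly sets MR = MC: 119 − 2Q = 58 ⇒ Q = 30.5, P = 119 − 30.5 = 88.5.
DWL is the triangle between Q = 30.5 and Q = 61: ½·(61 − 30.5)·(88.5 − 58) = 465.125.

DWL = 465.125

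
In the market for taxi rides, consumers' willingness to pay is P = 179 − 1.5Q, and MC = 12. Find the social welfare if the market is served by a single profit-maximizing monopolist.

TS = 6972.25

A monopolist chooses Q where MR = MC. MR = 179 − 3Q; setting this equal to 12 gives Q = 167/3 and P = 95.5.
CS = ½·(179 − 95.5)·167/3 = 27889/12; PS = (95.5 − 12)·167/3 = 27889/6; TS = 6972.25.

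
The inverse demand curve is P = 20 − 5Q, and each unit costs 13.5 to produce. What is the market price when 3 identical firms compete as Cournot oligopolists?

P = 15.125

With 3 symmetric Cournot firms, each firm's FOC gives 20 − 20q = 13.5, so q = 0.325, Q = 3·0.325 = 0.975, and P = 15.125.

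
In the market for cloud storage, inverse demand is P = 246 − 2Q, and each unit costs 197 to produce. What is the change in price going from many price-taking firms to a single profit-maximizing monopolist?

Under competition P = MC = 197, so Q = (246 − 197)/2 = 24.5.
Monopoly sets MR = MC: 246 − 4Q = 197 ⇒ Q = 12.25, P = 246 − 2·12.25 = 221.5.
Change in price: 221.5 − 197 = 24.5.

Price rises by 24.5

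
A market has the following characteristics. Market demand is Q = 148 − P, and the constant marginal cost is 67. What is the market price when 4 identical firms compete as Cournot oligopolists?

P = 83.2

Inverting demand: P = 148 − Q.
Cournot with 4 identical firms: the symmetric best-response condition is 148 − 5q = 67. Each firm produces q = 16.2, total output Q = 64.8, price P = 83.2.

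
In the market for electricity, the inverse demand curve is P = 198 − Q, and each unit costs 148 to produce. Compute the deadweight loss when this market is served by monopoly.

DWL = 312.5

Under competition P = MC = 148, so Q = (198 − 148)/1 = 50.
Monopoly sets MR = MC: 198 − 2Q = 148 ⇒ Q = 25, P = 198 − 25 = 173.
DWL is the triangle between Q = 25 and Q = 50: ½·(50 − 25)·(173 − 148) = 312.5.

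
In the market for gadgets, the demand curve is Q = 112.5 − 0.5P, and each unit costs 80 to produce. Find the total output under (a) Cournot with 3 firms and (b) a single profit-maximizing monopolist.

Inverting demand: P = 225 − 2Q.
In a 3-firm Cournot equilibrium, symmetry and the first-order condition give q = (225 − 80)/(8) = 18.125. So Q = 54.375 and P = 116.25.
Monopoly sets MR = MC: 225 − 4Q = 80 ⇒ Q = 36.25, P = 225 − 2·36.25 = 152.5.

Cournot: Q = 54.375; Monopoly: Q = 36.25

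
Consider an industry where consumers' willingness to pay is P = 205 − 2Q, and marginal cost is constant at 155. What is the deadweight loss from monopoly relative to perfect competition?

DWL = 156.25

Competitive firms price at marginal cost: P = 155, giving Q = 25.
A monopolist chooses Q where MR = MC. MR = 205 − 4Q; setting this equal to 155 gives Q = 12.5 and P = 180.
DWL is the triangle between Q = 12.5 and Q = 25: ½·(25 − 12.5)·(180 − 155) = 156.25.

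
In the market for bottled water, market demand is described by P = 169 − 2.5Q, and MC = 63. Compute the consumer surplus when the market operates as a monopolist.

Monopoly sets MR = MC: 169 − 5Q = 63 ⇒ Q = 21.2, P = 169 − 2.5·21.2 = 116.
CS = ½·(169 − 116)·21.2 = 561.8.

CS = 561.8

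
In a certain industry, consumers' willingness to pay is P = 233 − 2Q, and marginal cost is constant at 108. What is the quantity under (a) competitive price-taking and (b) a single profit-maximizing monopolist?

Competitive firms price at marginal cost: P = 108, giving Q = 62.5.
A monopolist chooses Q where MR = MC. MR = 233 − 4Q; setting this equal to 108 gives Q = 31.25 and P = 170.5.

Competition: Q = 62.5; Monopoly: Q = 31.25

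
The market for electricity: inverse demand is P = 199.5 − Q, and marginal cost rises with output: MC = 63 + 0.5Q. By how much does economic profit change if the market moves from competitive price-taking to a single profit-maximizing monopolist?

Economic profit rises by 1656.2

Competitive equilibrium sets price equal to marginal cost: 199.5 − Q = 63 + 0.5Q, so Q = 91 and P = 108.5.
Profit = 108.5·91 − (63·91 + ½·0.5·91²) = 2070.25.
The monopolist equates marginal revenue to marginal cost: 199.5 − 2Q = 63 + 0.5Q, so Q = 54.6. From demand, P = 144.9.
Profit = 144.9·54.6 − (63·54.6 + ½·0.5·54.6²) = 3726.45.
Change in economic profit: 3726.45 − 2070.25 = 1656.2.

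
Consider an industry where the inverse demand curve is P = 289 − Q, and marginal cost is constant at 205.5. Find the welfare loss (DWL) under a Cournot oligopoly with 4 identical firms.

Competitive firms price at marginal cost: P = 205.5, giving Q = 83.5.
Cournot with 4 identical firms: the symmetric best-response condition is 289 − 5q = 205.5. Each firm produces q = 16.7, total output Q = 66.8, price P = 222.2.
DWL is the triangle between Q = 66.8 and Q = 83.5: ½·(83.5 − 66.8)·(222.2 − 205.5) = 139.445.

DWL = 139.445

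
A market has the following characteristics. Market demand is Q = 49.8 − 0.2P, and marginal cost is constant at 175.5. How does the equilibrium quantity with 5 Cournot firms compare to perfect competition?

Cournot: Q = 12.25; Competition: Q = 14.7

Inverting demand: P = 249 − 5Q.
With 5 symmetric Cournot firms, each firm's FOC gives 249 − 30q = 175.5, so q = 2.45, Q = 5·2.45 = 12.25, and P = 187.75.
Under competition P = MC = 175.5, so Q = (249 − 175.5)/5 = 14.7.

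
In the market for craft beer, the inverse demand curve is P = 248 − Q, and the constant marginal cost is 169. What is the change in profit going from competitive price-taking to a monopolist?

Under competition P = MC = 169, so Q = (248 − 169)/1 = 79.
Profit = (169 − 169)·79 = 0.
A monopolist chooses Q where MR = MC. MR = 248 − 2Q; setting this equal to 169 gives Q = 39.5 and P = 208.5.
Profit = (208.5 − 169)·39.5 = 1560.25.
Change in profit: 1560.25 − 0 = 1560.25.

π rises by 1560.25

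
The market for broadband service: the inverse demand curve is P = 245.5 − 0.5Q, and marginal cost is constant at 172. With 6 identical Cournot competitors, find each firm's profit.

π_i = 220.5

In a 6-firm Cournot equilibrium, symmetry and the first-order condition give q = (245.5 − 172)/(3.5) = 21. So Q = 126 and P = 182.5.
Each firm's profit = (182.5 − 172)·21 = 220.5.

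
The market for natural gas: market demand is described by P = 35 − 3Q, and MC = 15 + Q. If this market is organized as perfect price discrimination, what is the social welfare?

With perfect price discrimination, output is the efficient level Q = 5 (where demand meets MC), but every buyer pays their willingness to pay: CS = 0 and PS = total surplus.
TS = 50 (equal to competitive TS).

TS = 50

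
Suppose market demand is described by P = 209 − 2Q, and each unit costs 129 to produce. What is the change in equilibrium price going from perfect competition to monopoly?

Under competition P = MC = 129, so Q = (209 − 129)/2 = 40.
The monopolist equates marginal revenue to marginal cost: 209 − 4Q = 129, so Q = 20. From demand, P = 169.
Change in equilibrium price: 169 − 129 = 40.

Equilibrium price rises by 40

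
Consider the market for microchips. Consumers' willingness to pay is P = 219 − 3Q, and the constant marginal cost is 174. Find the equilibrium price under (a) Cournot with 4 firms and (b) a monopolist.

In a 4-firm Cournot equilibrium, symmetry and the first-order condition give q = (219 − 174)/(15) = 3. So Q = 12 and P = 183.
Monopoly sets MR = MC: 219 − 6Q = 174 ⇒ Q = 7.5, P = 219 − 3·7.5 = 196.5.

Cournot: P = 183; Monopoly: P = 196.5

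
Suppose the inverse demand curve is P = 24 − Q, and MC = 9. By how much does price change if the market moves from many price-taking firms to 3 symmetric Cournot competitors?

Competitive firms price at marginal cost: P = 9, giving Q = 15.
In a 3-firm Cournot equilibrium, symmetry and the first-order condition give q = (24 − 9)/(4) = 3.75. So Q = 11.25 and P = 12.75.
Change in price: 12.75 − 9 = 3.75.

P rises by 3.75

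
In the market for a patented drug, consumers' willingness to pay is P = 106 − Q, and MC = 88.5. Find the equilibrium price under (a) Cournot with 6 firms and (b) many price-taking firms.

Cournot: P = 91; Competition: P = 88.5

Cournot with 6 identical firms: the symmetric best-response condition is 106 − 7q = 88.5. Each firm produces q = 2.5, total output Q = 15, price P = 91.
Competitive firms price at marginal cost: P = 88.5, giving Q = 17.5.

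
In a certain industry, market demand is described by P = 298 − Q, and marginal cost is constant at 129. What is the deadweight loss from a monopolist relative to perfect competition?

Perfect competition: P = MC = 129, so 298 − Q = 129 and Q = 169.
A monopolist chooses Q where MR = MC. MR = 298 − 2Q; setting this equal to 129 gives Q = 84.5 and P = 213.5.
DWL is the triangle between Q = 84.5 and Q = 169: ½·(169 − 84.5)·(213.5 − 129) = 3570.125.

DWL = 3570.125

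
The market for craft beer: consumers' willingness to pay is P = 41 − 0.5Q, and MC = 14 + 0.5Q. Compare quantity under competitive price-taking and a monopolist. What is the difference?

Competitive equilibrium sets price equal to marginal cost: 41 − 0.5Q = 14 + 0.5Q, so Q = 27 and P = 27.5.
Monopoly sets MR = MC: 41 − Q = 14 + 0.5Q ⇒ Q = 18, P = 41 − 0.5·18 = 32.
Change in quantity: 18 − 27 = −9.

Q falls by 9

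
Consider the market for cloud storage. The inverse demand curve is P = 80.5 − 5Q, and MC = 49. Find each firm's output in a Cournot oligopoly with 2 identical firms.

In a 2-firm Cournot equilibrium, symmetry and the first-order condition give q = (80.5 − 49)/(15) = 2.1. So Q = 4.2 and P = 59.5.

q_i = 2.1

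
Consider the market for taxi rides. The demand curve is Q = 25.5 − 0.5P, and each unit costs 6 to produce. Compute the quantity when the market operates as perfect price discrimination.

Inverting demand: P = 51 − 2Q.
With perfect price discrimination, output is the efficient level Q = 22.5 (where demand meets MC), but every buyer pays their willingness to pay: CS = 0 and PS = total surplus.

Q = 22.5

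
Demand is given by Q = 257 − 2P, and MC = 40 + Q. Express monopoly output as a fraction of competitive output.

Q_m/Q_c = 0.75

Inverting demand: P = 128.5 − 0.5Q.
Monopoly sets MR = MC: 128.5 − Q = 40 + Q ⇒ Q = 44.25, P = 128.5 − 0.5·44.25 = 106.375.
Competitive equilibrium sets price equal to marginal cost: 128.5 − 0.5Q = 40 + Q, so Q = 59 and P = 99.
Ratio Q_m/Q_c = 44.25/59 = 0.75.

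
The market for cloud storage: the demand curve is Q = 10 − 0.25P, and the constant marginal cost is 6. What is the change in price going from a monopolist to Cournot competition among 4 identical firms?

Inverting demand: P = 40 − 4Q.
Monopoly sets MR = MC: 40 − 8Q = 6 ⇒ Q = 4.25, P = 40 − 4·4.25 = 23.
In a 4-firm Cournot equilibrium, symmetry and the first-order condition give q = (40 − 6)/(20) = 1.7. So Q = 6.8 and P = 12.8.
Change in price: 12.8 − 23 = −10.2.

P falls by 10.2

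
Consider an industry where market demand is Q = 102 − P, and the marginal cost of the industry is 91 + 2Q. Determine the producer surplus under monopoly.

Inverting demand: P = 102 − Q.
Monopoly sets MR = MC: 102 − 2Q = 91 + 2Q ⇒ Q = 2.75, P = 102 − 2.75 = 99.25.
PS = P·Q − VC(Q) = 99.25·2.75 − (91·2.75 + ½·2·2.75²) = 15.125.

PS = 15.125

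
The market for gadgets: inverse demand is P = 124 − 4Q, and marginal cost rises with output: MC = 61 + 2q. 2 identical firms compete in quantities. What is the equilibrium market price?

With 2 symmetric Cournot firms, each firm's FOC gives 124 − 12q = 61 + 2q, so q = 4.5, Q = 2·4.5 = 9, and P = 88.

P = 88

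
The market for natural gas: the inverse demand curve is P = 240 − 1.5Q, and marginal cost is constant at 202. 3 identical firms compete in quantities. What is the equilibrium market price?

P = 211.5

In a 3-firm Cournot equilibrium, symmetry and the first-order condition give q = (240 − 202)/(6) = 19/3. So Q = 19 and P = 211.5.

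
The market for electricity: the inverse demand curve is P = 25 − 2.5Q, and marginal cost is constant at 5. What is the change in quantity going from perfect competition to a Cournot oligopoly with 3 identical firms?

Perfect competition: P = MC = 5, so 25 − 2.5Q = 5 and Q = 8.
Cournot with 3 identical firms: the symmetric best-response condition is 25 − 10q = 5. Each firm produces q = 2, total output Q = 6, price P = 10.
Change in quantity: 6 − 8 = −2.

Q falls by 2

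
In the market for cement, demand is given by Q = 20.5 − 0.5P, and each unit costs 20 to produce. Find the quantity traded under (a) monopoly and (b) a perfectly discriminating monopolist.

Monopoly: Q = 5.25; Perfect PD: Q = 10.5

Inverting demand: P = 41 − 2Q.
The monopolist equates marginal revenue to marginal cost: 41 − 4Q = 20, so Q = 5.25. From demand, P = 30.5.
A perfectly discriminating monopolist sells every unit with P(Q) ≥ MC(Q), so output equals the competitive quantity Q = 10.5. Each buyer pays their reservation price, so CS = 0 and the firm captures all surplus.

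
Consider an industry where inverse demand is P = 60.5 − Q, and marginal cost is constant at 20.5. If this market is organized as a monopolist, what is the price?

A monopolist chooses Q where MR = MC. MR = 60.5 − 2Q; setting this equal to 20.5 gives Q = 20 and P = 40.5.

P = 40.5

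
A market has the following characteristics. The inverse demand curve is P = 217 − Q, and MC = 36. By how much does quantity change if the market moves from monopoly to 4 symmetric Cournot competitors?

The monopolist equates marginal revenue to marginal cost: 217 − 2Q = 36, so Q = 90.5. From demand, P = 126.5.
With 4 symmetric Cournot firms, each firm's FOC gives 217 − 5q = 36, so q = 36.2, Q = 4·36.2 = 144.8, and P = 72.2.
Change in quantity: 144.8 − 90.5 = 54.3.

Quantity rises by 54.3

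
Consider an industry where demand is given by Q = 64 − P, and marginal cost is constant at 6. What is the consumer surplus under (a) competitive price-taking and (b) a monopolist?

Competition: CS = 1682; Monopoly: CS = 420.5

Inverting demand: P = 64 − Q.
Under competition P = MC = 6, so Q = (64 − 6)/1 = 58.
CS = ½·(64 − 6)·58 = 1682.
Monopoly sets MR = MC: 64 − 2Q = 6 ⇒ Q = 29, P = 64 − 29 = 35.
CS = ½·(64 − 35)·29 = 420.5.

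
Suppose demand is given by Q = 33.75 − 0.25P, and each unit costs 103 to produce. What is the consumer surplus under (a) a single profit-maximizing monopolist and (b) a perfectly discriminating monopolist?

Inverting demand: P = 135 − 4Q.
Monopoly sets MR = MC: 135 − 8Q = 103 ⇒ Q = 4, P = 135 − 4·4 = 119.
CS = ½·(135 − 119)·4 = 32.
Under first-degree price discrimination the firm charges each unit its demand price and produces up to where P = MC, i.e. Q = 8. Consumer surplus is zero; producer surplus equals total surplus.
CS = 0.

Monopoly: CS = 32; Perfect PD: CS = 0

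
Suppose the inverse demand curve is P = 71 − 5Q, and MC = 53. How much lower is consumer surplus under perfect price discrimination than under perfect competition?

Perfect competition: P = MC = 53, so 71 − 5Q = 53 and Q = 3.6.
CS = ½·(71 − 53)·3.6 = 32.4.
A perfectly discriminating monopolist sells every unit with P(Q) ≥ MC(Q), so output equals the competitive quantity Q = 3.6. Each buyer pays their reservation price, so CS = 0 and the firm captures all surplus.
CS = 0.
Change in consumer surplus: 0 − 32.4 = −32.4.

CS falls by 32.4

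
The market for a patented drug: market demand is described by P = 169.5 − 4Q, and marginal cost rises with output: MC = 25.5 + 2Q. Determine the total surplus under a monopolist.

TS = 1451.52

A monopolist chooses Q where MR = MC. MR = 169.5 − 8Q; setting this equal to 25.5 + 2Q gives Q = 14.4 and P = 111.9.
CS = ½·(169.5 − 111.9)·14.4 = 414.72; PS = (111.9·14.4 − 25.5·14.4 − ½·2·14.4²) = 1036.8; TS = 1451.52.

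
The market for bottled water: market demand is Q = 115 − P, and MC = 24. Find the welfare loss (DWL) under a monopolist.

DWL = 1035.125

Inverting demand: P = 115 − Q.
Perfect competition: P = MC = 24, so 115 − Q = 24 and Q = 91.
The monopolist equates marginal revenue to marginal cost: 115 − 2Q = 24, so Q = 45.5. From demand, P = 69.5.
DWL is the triangle between Q = 45.5 and Q = 91: ½·(91 − 45.5)·(69.5 − 24) = 1035.125.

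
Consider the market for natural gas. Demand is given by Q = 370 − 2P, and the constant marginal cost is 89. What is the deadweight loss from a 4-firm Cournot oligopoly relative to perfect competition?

DWL = 368.64

Inverting demand: P = 185 − 0.5Q.
Perfect competition: P = MC = 89, so 185 − 0.5Q = 89 and Q = 192.
Cournot with 4 identical firms: the symmetric best-response condition is 185 − 2.5q = 89. Each firm produces q = 38.4, total output Q = 153.6, price P = 108.2.
DWL is the triangle between Q = 153.6 and Q = 192: ½·(192 − 153.6)·(108.2 − 89) = 368.64.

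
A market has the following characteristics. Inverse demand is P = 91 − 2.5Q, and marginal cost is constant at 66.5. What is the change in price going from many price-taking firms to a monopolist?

P rises by 12.25

Perfect competition: P = MC = 66.5, so 91 − 2.5Q = 66.5 and Q = 9.8.
The monopolist equates marginal revenue to marginal cost: 91 − 5Q = 66.5, so Q = 4.9. From demand, P = 78.75.
Change in price: 78.75 − 66.5 = 12.25.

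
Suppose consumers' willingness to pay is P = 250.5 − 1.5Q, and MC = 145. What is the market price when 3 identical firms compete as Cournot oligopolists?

With 3 symmetric Cournot firms, each firm's FOC gives 250.5 − 6q = 145, so q = 211/12, Q = 3·211/12 = 52.75, and P = 171.375.

P = 171.375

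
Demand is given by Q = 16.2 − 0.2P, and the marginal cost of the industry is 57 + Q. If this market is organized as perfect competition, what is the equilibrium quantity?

Q = 4

Inverting demand: P = 81 − 5Q.
Under competition P = MC: 81 − 5Q = 57 + Q ⇒ Q = 4, P = 61.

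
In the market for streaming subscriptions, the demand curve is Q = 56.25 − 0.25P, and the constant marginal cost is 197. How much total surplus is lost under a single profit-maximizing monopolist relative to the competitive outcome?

DWL = 24.5

Inverting demand: P = 225 − 4Q.
Under competition P = MC = 197, so Q = (225 − 197)/4 = 7.
A monopolist chooses Q where MR = MC. MR = 225 − 8Q; setting this equal to 197 gives Q = 3.5 and P = 211.
DWL is the triangle between Q = 3.5 and Q = 7: ½·(7 − 3.5)·(211 − 197) = 24.5.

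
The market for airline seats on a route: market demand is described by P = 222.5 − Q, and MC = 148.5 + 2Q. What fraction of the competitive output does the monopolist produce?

The monopolist equates marginal revenue to marginal cost: 222.5 − 2Q = 148.5 + 2Q, so Q = 18.5. From demand, P = 204.
Competitive equilibrium sets price equal to marginal cost: 222.5 − Q = 148.5 + 2Q, so Q = 74/3 and P = 1187/6.
Ratio Q_m/Q_c = 18.5/(74/3) = 0.75.

Q_m/Q_c = 0.75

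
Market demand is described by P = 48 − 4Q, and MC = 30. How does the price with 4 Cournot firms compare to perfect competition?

Cournot: P = 33.6; Competition: P = 30

With 4 symmetric Cournot firms, each firm's FOC gives 48 − 20q = 30, so q = 0.9, Q = 4·0.9 = 3.6, and P = 33.6.
Competitive firms price at marginal cost: P = 30, giving Q = 4.5.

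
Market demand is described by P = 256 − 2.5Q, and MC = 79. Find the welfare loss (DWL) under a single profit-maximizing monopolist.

DWL = 1566.45

Under competition P = MC = 79, so Q = (256 − 79)/2.5 = 70.8.
Monopoly sets MR = MC: 256 − 5Q = 79 ⇒ Q = 35.4, P = 256 − 2.5·35.4 = 167.5.
DWL is the triangle between Q = 35.4 and Q = 70.8: ½·(70.8 − 35.4)·(167.5 − 79) = 1566.45.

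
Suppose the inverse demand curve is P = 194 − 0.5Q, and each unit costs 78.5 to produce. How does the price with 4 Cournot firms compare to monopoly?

Cournot: P = 101.6; Monopoly: P = 136.25

In a 4-firm Cournot equilibrium, symmetry and the first-order condition give q = (194 − 78.5)/(2.5) = 46.2. So Q = 184.8 and P = 101.6.
A monopolist chooses Q where MR = MC. MR = 194 − Q; setting this equal to 78.5 gives Q = 115.5 and P = 136.25.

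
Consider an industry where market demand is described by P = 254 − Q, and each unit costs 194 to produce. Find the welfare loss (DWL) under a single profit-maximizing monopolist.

Perfect competition: P = MC = 194, so 254 − Q = 194 and Q = 60.
A monopolist chooses Q where MR = MC. MR = 254 − 2Q; setting this equal to 194 gives Q = 30 and P = 224.
DWL is the triangle between Q = 30 and Q = 60: ½·(60 − 30)·(224 − 194) = 450.

DWL = 450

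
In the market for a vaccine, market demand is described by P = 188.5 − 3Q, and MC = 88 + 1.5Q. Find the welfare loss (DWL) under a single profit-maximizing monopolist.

DWL = 179.56

Under competition P = MC: 188.5 − 3Q = 88 + 1.5Q ⇒ Q = 67/3, P = 121.5.
Monopoly sets MR = MC: 188.5 − 6Q = 88 + 1.5Q ⇒ Q = 13.4, P = 188.5 − 3·13.4 = 148.3.
CS = ½·(188.5 − 121.5)·67/3 = 4489/6; PS = (121.5·67/3 − 88·67/3 − ½·1.5·(67/3)²) = 4489/12; TS = 1122.25.
CS = ½·(188.5 − 148.3)·13.4 = 269.34; PS = (148.3·13.4 − 88·13.4 − ½·1.5·13.4²) = 673.35; TS = 942.69.
DWL = 1122.25 − 942.69 = 179.56.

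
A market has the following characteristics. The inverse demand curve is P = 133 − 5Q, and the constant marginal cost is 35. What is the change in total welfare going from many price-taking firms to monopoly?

Under competition P = MC = 35, so Q = (133 − 35)/5 = 19.6.
CS = ½·(133 − 35)·19.6 = 960.4; PS = (35 − 35)·19.6 = 0; TS = 960.4.
A monopolist chooses Q where MR = MC. MR = 133 − 10Q; setting this equal to 35 gives Q = 9.8 and P = 84.
CS = ½·(133 − 84)·9.8 = 240.1; PS = (84 − 35)·9.8 = 480.2; TS = 720.3.
Change in total welfare: 720.3 − 960.4 = −240.1.

TS falls by 240.1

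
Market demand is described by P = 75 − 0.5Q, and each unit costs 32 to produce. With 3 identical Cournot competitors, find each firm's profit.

π_i = 231.125

In a 3-firm Cournot equilibrium, symmetry and the first-order condition give q = (75 − 32)/(2) = 21.5. So Q = 64.5 and P = 42.75.
Each firm's profit = (42.75 − 32)·21.5 = 231.125.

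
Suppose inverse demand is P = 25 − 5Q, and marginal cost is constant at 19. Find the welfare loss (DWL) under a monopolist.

Under competition P = MC = 19, so Q = (25 − 19)/5 = 1.2.
Monopoly sets MR = MC: 25 − 10Q = 19 ⇒ Q = 0.6, P = 25 − 5·0.6 = 22.
DWL is the triangle between Q = 0.6 and Q = 1.2: ½·(1.2 − 0.6)·(22 − 19) = 0.9.

DWL = 0.9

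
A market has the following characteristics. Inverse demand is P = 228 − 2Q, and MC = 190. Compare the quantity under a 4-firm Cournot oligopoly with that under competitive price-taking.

Cournot: Q = 15.2; Competition: Q = 19

With 4 symmetric Cournot firms, each firm's FOC gives 228 − 10q = 190, so q = 3.8, Q = 4·3.8 = 15.2, and P = 197.6.
Under competition P = MC = 190, so Q = (228 − 190)/2 = 19.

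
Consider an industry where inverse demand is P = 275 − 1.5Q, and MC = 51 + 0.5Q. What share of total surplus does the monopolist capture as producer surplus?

The monopolist equates marginal revenue to marginal cost: 275 − 3Q = 51 + 0.5Q, so Q = 64. From demand, P = 179.
CS = ½·(275 − 179)·64 = 3072.
PS = P·Q − VC(Q) = 179·64 − (51·64 + ½·0.5·64²) = 7168.
Share captured = PS/TS = 7168/10240 = 0.7.

PS/TS = 0.7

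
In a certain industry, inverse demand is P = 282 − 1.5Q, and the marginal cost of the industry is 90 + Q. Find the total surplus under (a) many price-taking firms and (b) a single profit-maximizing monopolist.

Competitive equilibrium sets price equal to marginal cost: 282 − 1.5Q = 90 + Q, so Q = 76.8 and P = 166.8.
CS = ½·(282 − 166.8)·76.8 = 4423.68; PS = (166.8·76.8 − 90·76.8 − ½·1·76.8²) = 2949.12; TS = 7372.8.
The monopolist equates marginal revenue to marginal cost: 282 − 3Q = 90 + Q, so Q = 48. From demand, P = 210.
CS = ½·(282 − 210)·48 = 1728; PS = (210·48 − 90·48 − ½·1·48²) = 4608; TS = 6336.

Competition: TS = 7372.8; Monopoly: TS = 6336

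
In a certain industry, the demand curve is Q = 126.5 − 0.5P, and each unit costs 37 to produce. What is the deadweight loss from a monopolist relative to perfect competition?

Inverting demand: P = 253 − 2Q.
Under competition P = MC = 37, so Q = (253 − 37)/2 = 108.
Monopoly sets MR = MC: 253 − 4Q = 37 ⇒ Q = 54, P = 253 − 2·54 = 145.
DWL is the triangle between Q = 54 and Q = 108: ½·(108 − 54)·(145 − 37) = 2916.

DWL = 2916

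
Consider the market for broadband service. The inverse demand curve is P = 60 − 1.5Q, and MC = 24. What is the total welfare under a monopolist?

TS = 324

The monopolist equates marginal revenue to marginal cost: 60 − 3Q = 24, so Q = 12. From demand, P = 42.
CS = ½·(60 − 42)·12 = 108; PS = (42 − 24)·12 = 216; TS = 324.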